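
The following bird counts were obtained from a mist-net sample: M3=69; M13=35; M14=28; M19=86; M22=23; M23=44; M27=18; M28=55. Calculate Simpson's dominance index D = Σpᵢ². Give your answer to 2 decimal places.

0.16

Total N = 69+35+28+86+23+44+18+55 = 358, so the proportions are 0.1927, 0.0978, 0.0782, 0.2402, 0.0642, 0.1229, 0.0503, 0.1536 (working shown to 4 dp, full precision carried).
D = 0.1927² + 0.0978² + 0.0782² + 0.2402² + 0.0642² + 0.1229² + 0.0503² + 0.1536² = 0.0371 + 0.0096 + 0.0061 + 0.0577 + 0.0041 + 0.0151 + 0.0025 + 0.0236 = 0.1559.
To 2 decimal places, D = 0.16.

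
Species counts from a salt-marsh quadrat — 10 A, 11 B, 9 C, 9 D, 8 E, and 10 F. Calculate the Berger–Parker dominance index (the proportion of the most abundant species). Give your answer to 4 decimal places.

0.1930

Total N = 10+11+9+9+8+10 = 57, so the proportions are 0.175439, 0.192982, 0.157895, 0.157895, 0.140351, 0.175439 (working shown to 6 dp, full precision carried).
The largest proportion is 0.192982, i.e. d = 0.1930 to 4 decimal places.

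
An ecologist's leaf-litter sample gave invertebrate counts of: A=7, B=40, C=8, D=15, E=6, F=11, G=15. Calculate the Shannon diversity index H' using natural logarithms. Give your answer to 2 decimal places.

Total N = 7+40+8+15+6+11+15 = 102, so the proportions are 0.0686, 0.3922, 0.0784, 0.1471, 0.0588, 0.1078, 0.1471 (working shown to 4 dp, full precision carried).
Each pᵢ ln pᵢ term: 0.0686×(-2.6791)=-0.1839, 0.3922×(-0.9361)=-0.3671, 0.0784×(-2.5455)=-0.1996, 0.1471×(-1.9169)=-0.2819, 0.0588×(-2.8332)=-0.1667, 0.1078×(-2.2271)=-0.2402, 0.1471×(-1.9169)=-0.2819.
Sum = -1.7212, so H' = 1.72.

1.72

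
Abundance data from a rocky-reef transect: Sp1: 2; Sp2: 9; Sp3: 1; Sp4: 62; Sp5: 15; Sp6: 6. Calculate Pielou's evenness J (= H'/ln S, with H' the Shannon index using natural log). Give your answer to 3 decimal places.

Total N = 2+9+1+62+15+6 = 95, so the proportions are 0.02105, 0.09474, 0.01053, 0.65263, 0.15789, 0.06316 (working shown to 5 dp, full precision carried).
H' = −Σ pᵢ ln pᵢ = −((-0.08128) + (-0.22326) + (-0.04794) + (-0.27851) + (-0.29145) + (-0.17445)) = 1.09688.
With S = 6 species, ln S = 1.79176, so J = 1.09688/1.79176 = 0.61218, i.e. 0.612 to 3 decimal places.

0.612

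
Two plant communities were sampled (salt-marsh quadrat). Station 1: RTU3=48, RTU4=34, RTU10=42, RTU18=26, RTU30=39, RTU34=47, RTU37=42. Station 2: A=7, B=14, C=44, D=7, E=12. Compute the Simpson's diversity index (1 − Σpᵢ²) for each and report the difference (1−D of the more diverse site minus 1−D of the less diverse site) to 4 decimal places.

0.1890

Station 1: N=278, proportions 0.172662, 0.122302, 0.151079, 0.093525, 0.140288, 0.169065, 0.151079, giving 1−D = 0.852570 (working shown to 6 dp, full precision carried).
Station 2: N=84, proportions 0.083333, 0.166667, 0.52381, 0.083333, 0.142857, giving 1−D = 0.663549.
Difference = |0.852570 − 0.663549| = 0.189021, i.e. 0.1890 to 4 decimal places.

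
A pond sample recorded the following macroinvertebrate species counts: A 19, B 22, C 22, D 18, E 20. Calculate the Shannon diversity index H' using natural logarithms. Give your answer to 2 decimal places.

Total N = 19+22+22+18+20 = 101, so the proportions are 0.1881, 0.2178, 0.2178, 0.1782, 0.198 (working shown to 4 dp, full precision carried).
Each pᵢ ln pᵢ term: 0.1881×(-1.6707)=-0.3143, 0.2178×(-1.5241)=-0.3320, 0.2178×(-1.5241)=-0.3320, 0.1782×(-1.7247)=-0.3074, 0.198×(-1.6194)=-0.3207.
Sum = -1.6063, so H' = 1.61.

1.61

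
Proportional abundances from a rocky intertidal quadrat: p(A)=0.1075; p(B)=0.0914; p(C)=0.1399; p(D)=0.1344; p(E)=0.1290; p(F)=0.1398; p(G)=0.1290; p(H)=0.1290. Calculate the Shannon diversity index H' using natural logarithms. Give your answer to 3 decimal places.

Each pᵢ ln pᵢ term (working shown to 5 dp, full precision carried): 0.1075×(-2.23026)=-0.23975, 0.0914×(-2.39251)=-0.21868, 0.1399×(-1.96683)=-0.27516, 0.1344×(-2.00693)=-0.26973, 0.129×(-2.04794)=-0.26418, 0.1398×(-1.96754)=-0.27506, 0.129×(-2.04794)=-0.26418, 0.129×(-2.04794)=-0.26418.
Sum = -2.07094, so H' = 2.071.

2.071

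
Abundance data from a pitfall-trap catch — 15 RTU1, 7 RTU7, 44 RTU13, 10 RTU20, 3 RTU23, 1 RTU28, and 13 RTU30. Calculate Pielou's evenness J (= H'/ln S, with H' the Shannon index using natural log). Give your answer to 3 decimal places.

0.780

Total N = 15+7+44+10+3+1+13 = 93, so the proportions are 0.16129, 0.07527, 0.47312, 0.10753, 0.03226, 0.01075, 0.13978 (working shown to 5 dp, full precision carried).
H' = −Σ pᵢ ln pᵢ = −((-0.29428) + (-0.19470) + (-0.35409) + (-0.23979) + (-0.11077) + (-0.04874) + (-0.27505)) = 1.51741.
With S = 7 species, ln S = 1.94591, so J = 1.51741/1.94591 = 0.77980, i.e. 0.780 to 3 decimal places.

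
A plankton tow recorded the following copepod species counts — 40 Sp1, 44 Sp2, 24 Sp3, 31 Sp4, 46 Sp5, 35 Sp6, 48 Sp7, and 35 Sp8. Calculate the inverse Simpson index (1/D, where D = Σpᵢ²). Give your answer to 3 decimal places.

Total N = 40+44+24+31+46+35+48+35 = 303, so the proportions are 0.1320132, 0.1452145, 0.0792079, 0.1023102, 0.1518152, 0.1155116, 0.1584158, 0.1155116 (working shown to 7 dp, full precision carried).
D = 0.1320132² + 0.1452145² + 0.0792079² + 0.1023102² + 0.1518152² + 0.1155116² + 0.1584158² + 0.1155116² = 0.0174275 + 0.0210873 + 0.0062739 + 0.0104674 + 0.0230478 + 0.0133429 + 0.0250956 + 0.0133429 = 0.1300853.
So 1/D = 7.68726, i.e. 7.687 to 3 decimal places.

7.687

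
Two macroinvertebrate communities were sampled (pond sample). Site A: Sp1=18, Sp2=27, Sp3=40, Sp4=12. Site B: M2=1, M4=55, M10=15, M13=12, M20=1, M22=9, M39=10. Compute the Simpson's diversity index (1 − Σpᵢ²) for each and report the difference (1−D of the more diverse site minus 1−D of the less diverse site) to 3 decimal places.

Site A: N=97, proportions 0.18557, 0.27835, 0.41237, 0.12371, giving 1−D = 0.70273 (working shown to 5 dp, full precision carried).
Site B: N=103, proportions 0.00971, 0.53398, 0.14563, 0.1165, 0.00971, 0.08738, 0.09709, giving 1−D = 0.66283.
Difference = |0.70273 − 0.66283| = 0.03990, i.e. 0.040 to 3 decimal places.

0.040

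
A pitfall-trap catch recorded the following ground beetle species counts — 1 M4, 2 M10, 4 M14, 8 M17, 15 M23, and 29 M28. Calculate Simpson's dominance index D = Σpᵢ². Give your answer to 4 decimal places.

Total N = 1+2+4+8+15+29 = 59, so the proportions are 0.016949, 0.033898, 0.067797, 0.135593, 0.254237, 0.491525 (working shown to 6 dp, full precision carried).
D = 0.016949² + 0.033898² + 0.067797² + 0.135593² + 0.254237² + 0.491525² = 0.000287 + 0.001149 + 0.004596 + 0.018386 + 0.064637 + 0.241597 = 0.330652.
To 4 decimal places, D = 0.3307.

0.3307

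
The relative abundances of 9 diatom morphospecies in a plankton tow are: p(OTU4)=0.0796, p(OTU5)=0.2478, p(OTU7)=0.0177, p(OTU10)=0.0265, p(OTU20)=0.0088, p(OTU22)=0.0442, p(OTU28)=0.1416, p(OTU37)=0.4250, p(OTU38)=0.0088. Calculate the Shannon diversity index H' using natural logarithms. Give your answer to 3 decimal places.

Each pᵢ ln pᵢ term (working shown to 5 dp, full precision carried): 0.0796×(-2.53074)=-0.20145, 0.2478×(-1.39513)=-0.34571, 0.0177×(-4.03419)=-0.07141, 0.0265×(-3.63061)=-0.09621, 0.0088×(-4.73300)=-0.04165, 0.0442×(-3.11903)=-0.13786, 0.1416×(-1.95475)=-0.27679, 0.425×(-0.85567)=-0.36366, 0.0088×(-4.73300)=-0.04165.
Sum = -1.57639, so H' = 1.576.

1.576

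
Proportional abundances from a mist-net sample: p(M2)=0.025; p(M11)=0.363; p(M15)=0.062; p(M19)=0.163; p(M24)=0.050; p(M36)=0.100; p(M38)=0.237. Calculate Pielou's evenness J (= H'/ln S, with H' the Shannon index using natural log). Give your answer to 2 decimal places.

0.85

H' = −Σ pᵢ ln pᵢ = −((-0.0922) + (-0.3678) + (-0.1724) + (-0.2957) + (-0.1498) + (-0.2303) + (-0.3412)) = 1.6494 (working shown to 4 dp, full precision carried).
With S = 7 species, ln S = 1.9459, so J = 1.6494/1.9459 = 0.8476, i.e. 0.85 to 2 decimal places.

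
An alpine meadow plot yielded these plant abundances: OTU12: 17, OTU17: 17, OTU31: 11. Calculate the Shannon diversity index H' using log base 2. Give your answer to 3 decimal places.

Total N = 17+17+11 = 45, so the proportions are 0.37778, 0.37778, 0.24444 (working shown to 5 dp, full precision carried).
Each pᵢ log₂ pᵢ term: 0.37778×(-1.40439)=-0.53055, 0.37778×(-1.40439)=-0.53055, 0.24444×(-2.03242)=-0.49681.
Sum = -1.55791, so H' = 1.558.

1.558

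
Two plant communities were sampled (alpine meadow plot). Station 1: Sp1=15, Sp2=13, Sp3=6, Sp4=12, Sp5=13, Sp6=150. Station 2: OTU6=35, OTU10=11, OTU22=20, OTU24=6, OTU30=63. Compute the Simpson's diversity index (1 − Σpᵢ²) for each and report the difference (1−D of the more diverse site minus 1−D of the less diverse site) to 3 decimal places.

Station 1: N=209, proportions 0.07177, 0.0622, 0.02871, 0.05742, 0.0622, 0.7177, giving 1−D = 0.46789 (working shown to 5 dp, full precision carried).
Station 2: N=135, proportions 0.25926, 0.08148, 0.14815, 0.04444, 0.46667, giving 1−D = 0.68444.
Difference = |0.46789 − 0.68444| = 0.21655, i.e. 0.217 to 3 decimal places.

0.217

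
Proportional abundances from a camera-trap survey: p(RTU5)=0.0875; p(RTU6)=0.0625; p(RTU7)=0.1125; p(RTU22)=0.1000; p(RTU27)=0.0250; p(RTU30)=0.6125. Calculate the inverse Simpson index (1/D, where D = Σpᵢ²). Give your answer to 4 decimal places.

D = 0.0875² + 0.0625² + 0.1125² + 0.1² + 0.025² + 0.6125² = 0.0076562 + 0.0039062 + 0.0126563 + 0.0100000 + 0.0006250 + 0.3751563 = 0.4100000 (working shown to 7 dp, full precision carried).
So 1/D = 2.439024, i.e. 2.4390 to 4 decimal places.

2.4390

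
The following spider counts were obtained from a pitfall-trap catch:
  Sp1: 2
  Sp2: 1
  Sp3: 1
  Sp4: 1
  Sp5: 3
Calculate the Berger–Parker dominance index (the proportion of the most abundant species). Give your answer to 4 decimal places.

Total N = 2+1+1+1+3 = 8, so the proportions are 0.25, 0.125, 0.125, 0.125, 0.375 (working shown to 6 dp, full precision carried).
The largest proportion is 0.375, i.e. d = 0.3750 to 4 decimal places.

0.3750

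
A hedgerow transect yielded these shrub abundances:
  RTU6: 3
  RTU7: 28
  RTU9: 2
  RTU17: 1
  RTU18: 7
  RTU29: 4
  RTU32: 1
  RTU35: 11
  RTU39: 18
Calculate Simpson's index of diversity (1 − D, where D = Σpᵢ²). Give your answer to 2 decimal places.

Total N = 3+28+2+1+7+4+1+11+18 = 75, so the proportions are 0.04, 0.3733, 0.0267, 0.0133, 0.0933, 0.0533, 0.0133, 0.1467, 0.24 (working shown to 4 dp, full precision carried).
D = 0.04² + 0.3733² + 0.0267² + 0.0133² + 0.0933² + 0.0533² + 0.0133² + 0.1467² + 0.24² = 0.0016 + 0.1394 + 0.0007 + 0.0002 + 0.0087 + 0.0028 + 0.0002 + 0.0215 + 0.0576 = 0.2327.
So 1 − D = 0.7673, i.e. 0.77 to 2 decimal places.

0.77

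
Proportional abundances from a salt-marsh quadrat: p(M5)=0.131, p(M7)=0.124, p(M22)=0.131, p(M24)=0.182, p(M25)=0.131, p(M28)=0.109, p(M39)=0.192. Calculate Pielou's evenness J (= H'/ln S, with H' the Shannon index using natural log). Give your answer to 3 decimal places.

0.990

H' = −Σ pᵢ ln pᵢ = −((-0.26627) + (-0.25885) + (-0.26627) + (-0.31008) + (-0.26627) + (-0.24159) + (-0.31685)) = 1.92616 (working shown to 5 dp, full precision carried).
With S = 7 species, ln S = 1.94591, so J = 1.92616/1.94591 = 0.98985, i.e. 0.990 to 3 decimal places.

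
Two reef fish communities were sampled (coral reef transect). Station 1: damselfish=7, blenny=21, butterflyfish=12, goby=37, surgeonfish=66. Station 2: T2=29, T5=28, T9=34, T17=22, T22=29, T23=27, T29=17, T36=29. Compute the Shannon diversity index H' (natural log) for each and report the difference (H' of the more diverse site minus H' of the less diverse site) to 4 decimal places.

0.7182

Station 1: N=143, proportions 0.048951, 0.1468531, 0.0839161, 0.2587413, 0.4615385, giving H' = 1.3439887 (working shown to 7 dp, full precision carried).
Station 2: N=215, proportions 0.1348837, 0.1302326, 0.1581395, 0.1023256, 0.1348837, 0.1255814, 0.0790698, 0.1348837, giving H' = 2.0622293.
Difference = |1.3439887 − 2.0622293| = 0.7182406, i.e. 0.7182 to 4 decimal places.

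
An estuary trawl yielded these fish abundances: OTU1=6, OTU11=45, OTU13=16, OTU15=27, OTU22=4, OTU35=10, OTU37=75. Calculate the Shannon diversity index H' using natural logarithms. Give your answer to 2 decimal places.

Total N = 6+45+16+27+4+10+75 = 183, so the proportions are 0.0328, 0.2459, 0.0874, 0.1475, 0.0219, 0.0546, 0.4098 (working shown to 4 dp, full precision carried).
Each pᵢ ln pᵢ term: 0.0328×(-3.4177)=-0.1121, 0.2459×(-1.4028)=-0.3450, 0.0874×(-2.4369)=-0.2131, 0.1475×(-1.9136)=-0.2823, 0.0219×(-3.8232)=-0.0836, 0.0546×(-2.9069)=-0.1588, 0.4098×(-0.8920)=-0.3656.
Sum = -1.5604, so H' = 1.56.

1.56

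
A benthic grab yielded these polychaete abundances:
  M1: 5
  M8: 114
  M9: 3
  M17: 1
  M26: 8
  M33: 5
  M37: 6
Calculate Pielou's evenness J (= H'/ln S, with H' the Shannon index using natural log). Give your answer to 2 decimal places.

0.42

Total N = 5+114+3+1+8+5+6 = 142, so the proportions are 0.0352, 0.8028, 0.0211, 0.007, 0.0563, 0.0352, 0.0423 (working shown to 4 dp, full precision carried).
H' = −Σ pᵢ ln pᵢ = −((-0.1178) + (-0.1763) + (-0.0815) + (-0.0349) + (-0.1620) + (-0.1178) + (-0.1337)) = 0.8241.
With S = 7 species, ln S = 1.9459, so J = 0.8241/1.9459 = 0.4235, i.e. 0.42 to 2 decimal places.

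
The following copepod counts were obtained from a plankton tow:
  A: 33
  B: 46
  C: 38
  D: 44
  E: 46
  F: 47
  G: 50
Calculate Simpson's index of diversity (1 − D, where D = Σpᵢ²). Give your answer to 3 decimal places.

0.855

Total N = 33+46+38+44+46+47+50 = 304, so the proportions are 0.10855, 0.15132, 0.125, 0.14474, 0.15132, 0.15461, 0.16447 (working shown to 5 dp, full precision carried).
D = 0.10855² + 0.15132² + 0.125² + 0.14474² + 0.15132² + 0.15461² + 0.16447² = 0.01178 + 0.02290 + 0.01562 + 0.02095 + 0.02290 + 0.02390 + 0.02705 = 0.14510.
So 1 − D = 0.85490, i.e. 0.855 to 3 decimal places.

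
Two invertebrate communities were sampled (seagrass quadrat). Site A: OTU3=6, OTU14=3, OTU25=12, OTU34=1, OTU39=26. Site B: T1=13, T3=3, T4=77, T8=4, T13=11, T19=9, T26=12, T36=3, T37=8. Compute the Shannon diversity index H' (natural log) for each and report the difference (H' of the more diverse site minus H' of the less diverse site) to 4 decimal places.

Site A: N=48, proportions 0.125, 0.0625, 0.25, 0.020833, 0.541667, giving H' = 1.192539 (working shown to 6 dp, full precision carried).
Site B: N=140, proportions 0.092857, 0.021429, 0.55, 0.028571, 0.078571, 0.064286, 0.085714, 0.021429, 0.057143, giving H' = 1.566210.
Difference = |1.192539 − 1.566210| = 0.373671, i.e. 0.3737 to 4 decimal places.

0.3737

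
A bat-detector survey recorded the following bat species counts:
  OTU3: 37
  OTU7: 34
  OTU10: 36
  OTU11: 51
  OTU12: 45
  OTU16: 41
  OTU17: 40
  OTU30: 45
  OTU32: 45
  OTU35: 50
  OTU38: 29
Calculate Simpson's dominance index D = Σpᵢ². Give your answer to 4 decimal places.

Total N = 37+34+36+51+45+41+40+45+45+50+29 = 453, so the proportions are 0.081678, 0.075055, 0.07947, 0.112583, 0.099338, 0.090508, 0.0883, 0.099338, 0.099338, 0.110375, 0.064018 (working shown to 6 dp, full precision carried).
D = 0.081678² + 0.075055² + 0.07947² + 0.112583² + 0.099338² + 0.090508² + 0.0883² + 0.099338² + 0.099338² + 0.110375² + 0.064018² = 0.006671 + 0.005633 + 0.006316 + 0.012675 + 0.009868 + 0.008192 + 0.007797 + 0.009868 + 0.009868 + 0.012183 + 0.004098 = 0.093168.
To 4 decimal places, D = 0.0932.

0.0932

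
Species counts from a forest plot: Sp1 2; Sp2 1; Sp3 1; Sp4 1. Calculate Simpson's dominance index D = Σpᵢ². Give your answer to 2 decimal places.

0.28

Total N = 2+1+1+1 = 5, so the proportions are 0.4, 0.2, 0.2, 0.2 (working shown to 4 dp, full precision carried).
D = 0.4² + 0.2² + 0.2² + 0.2² = 0.1600 + 0.0400 + 0.0400 + 0.0400 = 0.2800.
To 2 decimal places, D = 0.28.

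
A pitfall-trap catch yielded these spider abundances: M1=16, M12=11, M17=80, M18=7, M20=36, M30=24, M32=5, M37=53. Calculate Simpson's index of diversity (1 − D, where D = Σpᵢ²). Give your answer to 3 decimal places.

0.786

Total N = 16+11+80+7+36+24+5+53 = 232, so the proportions are 0.06897, 0.04741, 0.34483, 0.03017, 0.15517, 0.10345, 0.02155, 0.22845 (working shown to 5 dp, full precision carried).
D = 0.06897² + 0.04741² + 0.34483² + 0.03017² + 0.15517² + 0.10345² + 0.02155² + 0.22845² = 0.00476 + 0.00225 + 0.11891 + 0.00091 + 0.02408 + 0.01070 + 0.00046 + 0.05219 = 0.21425.
So 1 − D = 0.78575, i.e. 0.786 to 3 decimal places.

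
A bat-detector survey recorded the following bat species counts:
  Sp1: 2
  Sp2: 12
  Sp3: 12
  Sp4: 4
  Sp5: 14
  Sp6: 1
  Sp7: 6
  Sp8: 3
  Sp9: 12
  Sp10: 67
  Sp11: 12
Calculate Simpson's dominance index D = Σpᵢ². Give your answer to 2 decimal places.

0.25

Total N = 2+12+12+4+14+1+6+3+12+67+12 = 145, so the proportions are 0.0138, 0.0828, 0.0828, 0.0276, 0.0966, 0.0069, 0.0414, 0.0207, 0.0828, 0.4621, 0.0828 (working shown to 4 dp, full precision carried).
D = 0.0138² + 0.0828² + 0.0828² + 0.0276² + 0.0966² + 0.0069² + 0.0414² + 0.0207² + 0.0828² + 0.4621² + 0.0828² = 0.0002 + 0.0068 + 0.0068 + 0.0008 + 0.0093 + 0.0000 + 0.0017 + 0.0004 + 0.0068 + 0.2135 + 0.0068 = 0.2534.
To 2 decimal places, D = 0.25.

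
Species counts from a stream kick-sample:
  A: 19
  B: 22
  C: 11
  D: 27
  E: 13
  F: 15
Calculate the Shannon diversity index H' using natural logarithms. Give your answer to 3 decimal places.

Total N = 19+22+11+27+13+15 = 107, so the proportions are 0.17757, 0.20561, 0.1028, 0.25234, 0.1215, 0.14019 (working shown to 5 dp, full precision carried).
Each pᵢ ln pᵢ term: 0.17757×(-1.72839)=-0.30691, 0.20561×(-1.58179)=-0.32523, 0.1028×(-2.27493)=-0.23387, 0.25234×(-1.37699)=-0.34747, 0.1215×(-2.10788)=-0.25610, 0.14019×(-1.96478)=-0.27544.
Sum = -1.74501, so H' = 1.745.

1.745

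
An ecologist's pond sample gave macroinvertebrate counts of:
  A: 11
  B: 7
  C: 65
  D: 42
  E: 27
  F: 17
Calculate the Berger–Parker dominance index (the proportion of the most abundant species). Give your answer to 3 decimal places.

0.385

Total N = 11+7+65+42+27+17 = 169, so the proportions are 0.06509, 0.04142, 0.38462, 0.24852, 0.15976, 0.10059 (working shown to 5 dp, full precision carried).
The largest proportion is 0.38462, i.e. d = 0.385 to 3 decimal places.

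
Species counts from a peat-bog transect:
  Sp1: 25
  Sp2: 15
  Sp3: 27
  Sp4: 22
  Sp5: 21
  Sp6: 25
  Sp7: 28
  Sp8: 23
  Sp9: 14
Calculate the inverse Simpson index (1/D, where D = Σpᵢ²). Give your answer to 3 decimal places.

Total N = 25+15+27+22+21+25+28+23+14 = 200, so the proportions are 0.125, 0.075, 0.135, 0.11, 0.105, 0.125, 0.14, 0.115, 0.07 (working shown to 7 dp, full precision carried).
D = 0.125² + 0.075² + 0.135² + 0.11² + 0.105² + 0.125² + 0.14² + 0.115² + 0.07² = 0.0156250 + 0.0056250 + 0.0182250 + 0.0121000 + 0.0110250 + 0.0156250 + 0.0196000 + 0.0132250 + 0.0049000 = 0.1159500.
So 1/D = 8.62441, i.e. 8.624 to 3 decimal places.

8.624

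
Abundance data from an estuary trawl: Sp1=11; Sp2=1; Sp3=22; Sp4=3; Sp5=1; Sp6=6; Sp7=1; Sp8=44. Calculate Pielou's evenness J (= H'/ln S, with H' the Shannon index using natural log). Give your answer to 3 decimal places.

Total N = 11+1+22+3+1+6+1+44 = 89, so the proportions are 0.1236, 0.01124, 0.24719, 0.03371, 0.01124, 0.06742, 0.01124, 0.49438 (working shown to 5 dp, full precision carried).
H' = −Σ pᵢ ln pᵢ = −((-0.25841) + (-0.05043) + (-0.34547) + (-0.11427) + (-0.05043) + (-0.18181) + (-0.05043) + (-0.34827)) = 1.39953.
With S = 8 species, ln S = 2.07944, so J = 1.39953/2.07944 = 0.67303, i.e. 0.673 to 3 decimal places.

0.673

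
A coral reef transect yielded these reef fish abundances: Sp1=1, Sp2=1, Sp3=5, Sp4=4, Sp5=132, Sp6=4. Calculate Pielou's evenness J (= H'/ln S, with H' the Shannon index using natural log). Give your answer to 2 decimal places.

Total N = 1+1+5+4+132+4 = 147, so the proportions are 0.0068, 0.0068, 0.034, 0.0272, 0.898, 0.0272 (working shown to 4 dp, full precision carried).
H' = −Σ pᵢ ln pᵢ = −((-0.0339) + (-0.0339) + (-0.1150) + (-0.0981) + (-0.0966) + (-0.0981)) = 0.4757.
With S = 6 species, ln S = 1.7918, so J = 0.4757/1.7918 = 0.2655, i.e. 0.27 to 2 decimal places.

0.27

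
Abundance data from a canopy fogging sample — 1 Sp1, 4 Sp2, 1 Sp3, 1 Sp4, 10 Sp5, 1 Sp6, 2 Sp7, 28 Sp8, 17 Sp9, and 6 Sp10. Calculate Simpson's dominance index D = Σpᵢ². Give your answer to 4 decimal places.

Total N = 1+4+1+1+10+1+2+28+17+6 = 71, so the proportions are 0.014085, 0.056338, 0.014085, 0.014085, 0.140845, 0.014085, 0.028169, 0.394366, 0.239437, 0.084507 (working shown to 6 dp, full precision carried).
D = 0.014085² + 0.056338² + 0.014085² + 0.014085² + 0.140845² + 0.014085² + 0.028169² + 0.394366² + 0.239437² + 0.084507² = 0.000198 + 0.003174 + 0.000198 + 0.000198 + 0.019837 + 0.000198 + 0.000793 + 0.155525 + 0.057330 + 0.007141 = 0.244594.
To 4 decimal places, D = 0.2446.

0.2446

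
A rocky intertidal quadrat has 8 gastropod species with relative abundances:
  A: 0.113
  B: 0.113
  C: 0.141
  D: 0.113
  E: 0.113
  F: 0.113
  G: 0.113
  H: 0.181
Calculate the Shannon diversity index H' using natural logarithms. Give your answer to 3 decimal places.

2.064

Each pᵢ ln pᵢ term (working shown to 5 dp, full precision carried): 0.113×(-2.18037)=-0.24638, 0.113×(-2.18037)=-0.24638, 0.141×(-1.95900)=-0.27622, 0.113×(-2.18037)=-0.24638, 0.113×(-2.18037)=-0.24638, 0.113×(-2.18037)=-0.24638, 0.113×(-2.18037)=-0.24638, 0.181×(-1.70926)=-0.30938.
Sum = -2.06388, so H' = 2.064.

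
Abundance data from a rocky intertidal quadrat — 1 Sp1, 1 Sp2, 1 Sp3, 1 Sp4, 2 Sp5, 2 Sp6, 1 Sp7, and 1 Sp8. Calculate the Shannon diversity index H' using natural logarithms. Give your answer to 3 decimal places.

Total N = 1+1+1+1+2+2+1+1 = 10, so the proportions are 0.1, 0.1, 0.1, 0.1, 0.2, 0.2, 0.1, 0.1 (working shown to 5 dp, full precision carried).
Each pᵢ ln pᵢ term: 0.1×(-2.30259)=-0.23026, 0.1×(-2.30259)=-0.23026, 0.1×(-2.30259)=-0.23026, 0.1×(-2.30259)=-0.23026, 0.2×(-1.60944)=-0.32189, 0.2×(-1.60944)=-0.32189, 0.1×(-2.30259)=-0.23026, 0.1×(-2.30259)=-0.23026.
Sum = -2.02533, so H' = 2.025.

2.025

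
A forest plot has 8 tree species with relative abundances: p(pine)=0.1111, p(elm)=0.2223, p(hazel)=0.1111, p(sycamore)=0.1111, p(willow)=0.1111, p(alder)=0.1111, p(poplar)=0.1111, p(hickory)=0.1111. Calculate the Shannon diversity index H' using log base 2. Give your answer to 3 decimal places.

Each pᵢ log₂ pᵢ term (working shown to 5 dp, full precision carried): 0.1111×(-3.17007)=-0.35219, 0.2223×(-2.16942)=-0.48226, 0.1111×(-3.17007)=-0.35219, 0.1111×(-3.17007)=-0.35219, 0.1111×(-3.17007)=-0.35219, 0.1111×(-3.17007)=-0.35219, 0.1111×(-3.17007)=-0.35219, 0.1111×(-3.17007)=-0.35219.
Sum = -2.94762, so H' = 2.948.

2.948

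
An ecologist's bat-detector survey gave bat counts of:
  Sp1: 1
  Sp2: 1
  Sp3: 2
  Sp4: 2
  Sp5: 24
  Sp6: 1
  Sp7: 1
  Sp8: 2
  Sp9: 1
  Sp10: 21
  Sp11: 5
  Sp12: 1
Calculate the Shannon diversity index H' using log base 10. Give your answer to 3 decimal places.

Total N = 1+1+2+2+24+1+1+2+1+21+5+1 = 62, so the proportions are 0.01613, 0.01613, 0.03226, 0.03226, 0.3871, 0.01613, 0.01613, 0.03226, 0.01613, 0.33871, 0.08065, 0.01613 (working shown to 5 dp, full precision carried).
Each pᵢ log₁₀ pᵢ term: 0.01613×(-1.79239)=-0.02891, 0.01613×(-1.79239)=-0.02891, 0.03226×(-1.49136)=-0.04811, 0.03226×(-1.49136)=-0.04811, 0.3871×(-0.41218)=-0.15955, 0.01613×(-1.79239)=-0.02891, 0.01613×(-1.79239)=-0.02891, 0.03226×(-1.49136)=-0.04811, 0.01613×(-1.79239)=-0.02891, 0.33871×(-0.47017)=-0.15925, 0.08065×(-1.09342)=-0.08818, 0.01613×(-1.79239)=-0.02891.
Sum = -0.72477, so H' = 0.725.

0.725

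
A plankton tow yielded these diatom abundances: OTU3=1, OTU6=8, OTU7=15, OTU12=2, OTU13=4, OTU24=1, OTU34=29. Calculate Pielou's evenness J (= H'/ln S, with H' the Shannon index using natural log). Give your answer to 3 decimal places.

Total N = 1+8+15+2+4+1+29 = 60, so the proportions are 0.01667, 0.13333, 0.25, 0.03333, 0.06667, 0.01667, 0.48333 (working shown to 5 dp, full precision carried).
H' = −Σ pᵢ ln pᵢ = −((-0.06824) + (-0.26865) + (-0.34657) + (-0.11337) + (-0.18054) + (-0.06824) + (-0.35141)) = 1.39702.
With S = 7 species, ln S = 1.94591, so J = 1.39702/1.94591 = 0.71793, i.e. 0.718 to 3 decimal places.

0.718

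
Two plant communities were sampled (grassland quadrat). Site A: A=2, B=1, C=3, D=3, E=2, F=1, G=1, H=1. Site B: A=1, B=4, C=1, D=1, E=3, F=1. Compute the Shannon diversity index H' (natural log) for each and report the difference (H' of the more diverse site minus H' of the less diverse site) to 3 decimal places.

Site A: N=14, proportions 0.14286, 0.07143, 0.21429, 0.21429, 0.14286, 0.07143, 0.07143, 0.07143, giving H' = 1.97018 (working shown to 5 dp, full precision carried).
Site B: N=11, proportions 0.09091, 0.36364, 0.09091, 0.09091, 0.27273, 0.09091, giving H' = 1.59417.
Difference = |1.97018 − 1.59417| = 0.37601, i.e. 0.376 to 3 decimal places.

0.376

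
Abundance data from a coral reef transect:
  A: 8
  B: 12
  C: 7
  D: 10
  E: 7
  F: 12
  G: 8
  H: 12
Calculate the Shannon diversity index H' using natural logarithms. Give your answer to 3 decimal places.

Total N = 8+12+7+10+7+12+8+12 = 76, so the proportions are 0.10526, 0.15789, 0.09211, 0.13158, 0.09211, 0.15789, 0.10526, 0.15789 (working shown to 5 dp, full precision carried).
Each pᵢ ln pᵢ term: 0.10526×(-2.25129)=-0.23698, 0.15789×(-1.84583)=-0.29145, 0.09211×(-2.38482)=-0.21965, 0.13158×(-2.02815)=-0.26686, 0.09211×(-2.38482)=-0.21965, 0.15789×(-1.84583)=-0.29145, 0.10526×(-2.25129)=-0.23698, 0.15789×(-1.84583)=-0.29145.
Sum = -2.05447, so H' = 2.054.

2.054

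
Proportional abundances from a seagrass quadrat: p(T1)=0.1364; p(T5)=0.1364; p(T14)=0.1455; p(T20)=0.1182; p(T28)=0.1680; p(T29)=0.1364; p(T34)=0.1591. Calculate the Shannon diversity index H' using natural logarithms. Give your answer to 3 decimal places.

Each pᵢ ln pᵢ term (working shown to 5 dp, full precision carried): 0.1364×(-1.99216)=-0.27173, 0.1364×(-1.99216)=-0.27173, 0.1455×(-1.92758)=-0.28046, 0.1182×(-2.13538)=-0.25240, 0.168×(-1.78379)=-0.29968, 0.1364×(-1.99216)=-0.27173, 0.1591×(-1.83822)=-0.29246.
Sum = -1.94020, so H' = 1.940.

1.940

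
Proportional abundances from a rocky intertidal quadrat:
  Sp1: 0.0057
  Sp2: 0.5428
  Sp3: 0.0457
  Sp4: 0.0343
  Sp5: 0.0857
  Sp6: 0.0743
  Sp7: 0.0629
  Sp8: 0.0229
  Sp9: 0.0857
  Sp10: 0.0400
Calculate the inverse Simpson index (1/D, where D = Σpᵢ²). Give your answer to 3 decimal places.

3.084

D = 0.0057² + 0.5428² + 0.0457² + 0.0343² + 0.0857² + 0.0743² + 0.0629² + 0.0229² + 0.0857² + 0.04² = 0.000032 + 0.294632 + 0.002088 + 0.001176 + 0.007344 + 0.005520 + 0.003956 + 0.000524 + 0.007344 + 0.001600 = 0.324220 (working shown to 6 dp, full precision carried).
So 1/D = 3.08433, i.e. 3.084 to 3 decimal places.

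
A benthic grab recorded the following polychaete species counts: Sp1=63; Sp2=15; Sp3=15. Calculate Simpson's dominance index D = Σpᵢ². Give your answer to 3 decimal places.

Total N = 63+15+15 = 93, so the proportions are 0.67742, 0.16129, 0.16129 (working shown to 5 dp, full precision carried).
D = 0.67742² + 0.16129² + 0.16129² = 0.45890 + 0.02601 + 0.02601 = 0.51093.
To 3 decimal places, D = 0.511.

0.511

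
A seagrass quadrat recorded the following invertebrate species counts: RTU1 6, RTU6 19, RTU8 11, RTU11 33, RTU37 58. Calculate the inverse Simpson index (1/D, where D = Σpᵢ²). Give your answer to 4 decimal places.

Total N = 6+19+11+33+58 = 127, so the proportions are 0.04724409, 0.1496063, 0.08661417, 0.25984252, 0.45669291 (working shown to 8 dp, full precision carried).
D = 0.04724409² + 0.1496063² + 0.08661417² + 0.25984252² + 0.45669291² = 0.00223200 + 0.02238204 + 0.00750202 + 0.06751814 + 0.20856842 = 0.30820262.
So 1/D = 3.244619, i.e. 3.2446 to 4 decimal places.

3.2446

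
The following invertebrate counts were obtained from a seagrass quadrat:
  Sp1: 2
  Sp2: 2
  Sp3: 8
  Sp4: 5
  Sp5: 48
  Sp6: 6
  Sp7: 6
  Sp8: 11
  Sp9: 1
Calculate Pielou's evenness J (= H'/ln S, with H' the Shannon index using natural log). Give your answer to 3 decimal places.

Total N = 2+2+8+5+48+6+6+11+1 = 89, so the proportions are 0.02247, 0.02247, 0.08989, 0.05618, 0.53933, 0.06742, 0.06742, 0.1236, 0.01124 (working shown to 5 dp, full precision carried).
H' = −Σ pᵢ ln pᵢ = −((-0.08529) + (-0.08529) + (-0.21656) + (-0.16175) + (-0.33300) + (-0.18181) + (-0.18181) + (-0.25841) + (-0.05043)) = 1.55436.
With S = 9 species, ln S = 2.19722, so J = 1.55436/2.19722 = 0.70742, i.e. 0.707 to 3 decimal places.

0.707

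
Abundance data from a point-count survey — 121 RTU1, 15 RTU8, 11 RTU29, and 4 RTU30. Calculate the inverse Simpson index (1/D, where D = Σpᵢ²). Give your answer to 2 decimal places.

Total N = 121+15+11+4 = 151, so the proportions are 0.80132, 0.09934, 0.07285, 0.02649 (working shown to 5 dp, full precision carried).
D = 0.80132² + 0.09934² + 0.07285² + 0.02649² = 0.64212 + 0.00987 + 0.00531 + 0.00070 = 0.65800.
So 1/D = 1.5198, i.e. 1.52 to 2 decimal places.

1.52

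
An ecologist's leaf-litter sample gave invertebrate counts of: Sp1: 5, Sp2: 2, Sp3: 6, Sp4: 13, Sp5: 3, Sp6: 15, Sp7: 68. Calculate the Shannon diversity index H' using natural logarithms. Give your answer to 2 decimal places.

Total N = 5+2+6+13+3+15+68 = 112, so the proportions are 0.0446, 0.0179, 0.0536, 0.1161, 0.0268, 0.1339, 0.6071 (working shown to 4 dp, full precision carried).
Each pᵢ ln pᵢ term: 0.0446×(-3.1091)=-0.1388, 0.0179×(-4.0254)=-0.0719, 0.0536×(-2.9267)=-0.1568, 0.1161×(-2.1535)=-0.2500, 0.0268×(-3.6199)=-0.0970, 0.1339×(-2.0104)=-0.2693, 0.6071×(-0.4990)=-0.3030.
Sum = -1.2866, so H' = 1.29.

1.29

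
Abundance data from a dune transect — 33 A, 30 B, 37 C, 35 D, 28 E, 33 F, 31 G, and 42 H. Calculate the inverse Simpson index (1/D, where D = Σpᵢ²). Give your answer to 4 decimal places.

Total N = 33+30+37+35+28+33+31+42 = 269, so the proportions are 0.12267658, 0.11152416, 0.13754647, 0.13011152, 0.10408922, 0.12267658, 0.11524164, 0.15613383 (working shown to 8 dp, full precision carried).
D = 0.12267658² + 0.11152416² + 0.13754647² + 0.13011152² + 0.10408922² + 0.12267658² + 0.11524164² + 0.15613383² = 0.01504954 + 0.01243764 + 0.01891903 + 0.01692901 + 0.01083457 + 0.01504954 + 0.01328063 + 0.02437777 = 0.12687774.
So 1/D = 7.881603, i.e. 7.8816 to 4 decimal places.

7.8816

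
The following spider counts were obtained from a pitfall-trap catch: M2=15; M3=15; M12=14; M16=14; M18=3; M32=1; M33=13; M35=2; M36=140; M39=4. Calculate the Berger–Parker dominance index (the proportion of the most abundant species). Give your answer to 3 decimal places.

Total N = 15+15+14+14+3+1+13+2+140+4 = 221, so the proportions are 0.06787, 0.06787, 0.06335, 0.06335, 0.01357, 0.00452, 0.05882, 0.00905, 0.63348, 0.0181 (working shown to 5 dp, full precision carried).
The largest proportion is 0.63348, i.e. d = 0.633 to 3 decimal places.

0.633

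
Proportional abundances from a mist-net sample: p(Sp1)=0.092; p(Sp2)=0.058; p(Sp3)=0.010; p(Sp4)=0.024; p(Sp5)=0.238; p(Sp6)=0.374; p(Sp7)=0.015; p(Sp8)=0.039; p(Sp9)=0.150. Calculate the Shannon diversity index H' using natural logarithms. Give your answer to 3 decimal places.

1.704

Each pᵢ ln pᵢ term (working shown to 5 dp, full precision carried): 0.092×(-2.38597)=-0.21951, 0.058×(-2.84731)=-0.16514, 0.01×(-4.60517)=-0.04605, 0.024×(-3.72970)=-0.08951, 0.238×(-1.43548)=-0.34165, 0.374×(-0.98350)=-0.36783, 0.015×(-4.19971)=-0.06300, 0.039×(-3.24419)=-0.12652, 0.15×(-1.89712)=-0.28457.
Sum = -1.70378, so H' = 1.704.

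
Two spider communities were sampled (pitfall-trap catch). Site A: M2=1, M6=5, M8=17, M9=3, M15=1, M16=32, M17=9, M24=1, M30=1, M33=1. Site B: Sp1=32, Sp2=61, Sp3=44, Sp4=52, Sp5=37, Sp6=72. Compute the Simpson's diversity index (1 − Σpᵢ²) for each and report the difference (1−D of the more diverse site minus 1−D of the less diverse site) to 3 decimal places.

Site A: N=71, proportions 0.01408, 0.07042, 0.23944, 0.04225, 0.01408, 0.4507, 0.12676, 0.01408, 0.01408, 0.01408, giving 1−D = 0.71573 (working shown to 5 dp, full precision carried).
Site B: N=298, proportions 0.10738, 0.2047, 0.14765, 0.1745, 0.12416, 0.24161, giving 1−D = 0.82053.
Difference = |0.71573 − 0.82053| = 0.10480, i.e. 0.105 to 3 decimal places.

0.105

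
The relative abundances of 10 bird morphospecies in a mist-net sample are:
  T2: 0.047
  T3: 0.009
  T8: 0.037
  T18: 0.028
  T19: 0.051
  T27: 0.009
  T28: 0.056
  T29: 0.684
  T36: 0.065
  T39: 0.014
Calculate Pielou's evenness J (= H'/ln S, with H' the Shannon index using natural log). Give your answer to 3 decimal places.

0.548

H' = −Σ pᵢ ln pᵢ = −((-0.14371) + (-0.04239) + (-0.12198) + (-0.10012) + (-0.15177) + (-0.04239) + (-0.16141) + (-0.25978) + (-0.17767) + (-0.05976)) = 1.26099 (working shown to 5 dp, full precision carried).
With S = 10 species, ln S = 2.30259, so J = 1.26099/2.30259 = 0.54764, i.e. 0.548 to 3 decimal places.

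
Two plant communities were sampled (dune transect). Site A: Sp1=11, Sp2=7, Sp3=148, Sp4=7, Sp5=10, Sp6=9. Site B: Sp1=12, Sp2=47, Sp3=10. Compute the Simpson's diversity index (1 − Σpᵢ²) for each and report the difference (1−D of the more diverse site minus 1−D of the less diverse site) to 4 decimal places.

0.0898

Site A: N=192, proportions 0.057292, 0.036458, 0.770833, 0.036458, 0.052083, 0.046875, giving 1−D = 0.394965 (working shown to 6 dp, full precision carried).
Site B: N=69, proportions 0.173913, 0.681159, 0.144928, giving 1−D = 0.484772.
Difference = |0.394965 − 0.484772| = 0.089807, i.e. 0.0898 to 4 decimal places.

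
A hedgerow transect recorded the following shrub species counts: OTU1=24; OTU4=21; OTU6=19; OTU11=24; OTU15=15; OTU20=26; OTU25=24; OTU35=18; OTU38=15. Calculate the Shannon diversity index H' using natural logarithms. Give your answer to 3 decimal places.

Total N = 24+21+19+24+15+26+24+18+15 = 186, so the proportions are 0.12903, 0.1129, 0.10215, 0.12903, 0.08065, 0.13978, 0.12903, 0.09677, 0.08065 (working shown to 5 dp, full precision carried).
Each pᵢ ln pᵢ term: 0.12903×(-2.04769)=-0.26422, 0.1129×(-2.18122)=-0.24627, 0.10215×(-2.28131)=-0.23304, 0.12903×(-2.04769)=-0.26422, 0.08065×(-2.51770)=-0.20304, 0.13978×(-1.96765)=-0.27505, 0.12903×(-2.04769)=-0.26422, 0.09677×(-2.33537)=-0.22600, 0.08065×(-2.51770)=-0.20304.
Sum = -2.17909, so H' = 2.179.

2.179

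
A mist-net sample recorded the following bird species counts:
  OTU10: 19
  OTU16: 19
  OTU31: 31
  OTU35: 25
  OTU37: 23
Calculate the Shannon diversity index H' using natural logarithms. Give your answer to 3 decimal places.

1.592

Total N = 19+19+31+25+23 = 117, so the proportions are 0.16239, 0.16239, 0.26496, 0.21368, 0.19658 (working shown to 5 dp, full precision carried).
Each pᵢ ln pᵢ term: 0.16239×(-1.81773)=-0.29519, 0.16239×(-1.81773)=-0.29519, 0.26496×(-1.32819)=-0.35191, 0.21368×(-1.54330)=-0.32976, 0.19658×(-1.62668)=-0.31977.
Sum = -1.59183, so H' = 1.592.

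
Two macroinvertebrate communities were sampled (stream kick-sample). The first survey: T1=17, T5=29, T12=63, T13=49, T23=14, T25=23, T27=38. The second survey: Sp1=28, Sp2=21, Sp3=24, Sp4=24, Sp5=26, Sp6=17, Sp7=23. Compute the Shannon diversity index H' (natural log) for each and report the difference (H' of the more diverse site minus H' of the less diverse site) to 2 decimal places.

The first survey: N=233, proportions 0.073, 0.1245, 0.2704, 0.2103, 0.0601, 0.0987, 0.1631, giving H' = 1.8252 (working shown to 4 dp, full precision carried).
The second survey: N=163, proportions 0.1718, 0.1288, 0.1472, 0.1472, 0.1595, 0.1043, 0.1411, giving H' = 1.9356.
Difference = |1.8252 − 1.9356| = 0.1104, i.e. 0.11 to 2 decimal places.

0.11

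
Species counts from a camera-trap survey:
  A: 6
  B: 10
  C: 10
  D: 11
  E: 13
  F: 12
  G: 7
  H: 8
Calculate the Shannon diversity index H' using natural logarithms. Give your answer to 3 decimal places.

2.050

Total N = 6+10+10+11+13+12+7+8 = 77, so the proportions are 0.07792, 0.12987, 0.12987, 0.14286, 0.16883, 0.15584, 0.09091, 0.1039 (working shown to 5 dp, full precision carried).
Each pᵢ ln pᵢ term: 0.07792×(-2.55205)=-0.19886, 0.12987×(-2.04122)=-0.26509, 0.12987×(-2.04122)=-0.26509, 0.14286×(-1.94591)=-0.27799, 0.16883×(-1.77886)=-0.30033, 0.15584×(-1.85890)=-0.28970, 0.09091×(-2.39790)=-0.21799, 0.1039×(-2.26436)=-0.23526.
Sum = -2.05031, so H' = 2.050.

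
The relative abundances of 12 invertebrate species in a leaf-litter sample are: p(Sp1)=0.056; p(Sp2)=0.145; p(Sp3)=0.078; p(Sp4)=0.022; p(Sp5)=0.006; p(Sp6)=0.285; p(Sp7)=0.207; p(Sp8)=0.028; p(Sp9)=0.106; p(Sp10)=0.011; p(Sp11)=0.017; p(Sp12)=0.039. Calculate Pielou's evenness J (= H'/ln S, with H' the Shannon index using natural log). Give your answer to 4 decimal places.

H' = −Σ pᵢ ln pᵢ = −((-0.161415) + (-0.279998) + (-0.198982) + (-0.083968) + (-0.030696) + (-0.357751) + (-0.326033) + (-0.100115) + (-0.237898) + (-0.049608) + (-0.069267) + (-0.126524)) = 2.022254 (working shown to 6 dp, full precision carried).
With S = 12 species, ln S = 2.484907, so J = 2.022254/2.484907 = 0.813815, i.e. 0.8138 to 4 decimal places.

0.8138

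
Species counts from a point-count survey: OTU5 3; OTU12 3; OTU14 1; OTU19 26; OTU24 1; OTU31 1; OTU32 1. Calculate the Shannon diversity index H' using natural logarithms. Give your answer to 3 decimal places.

1.047

Total N = 3+3+1+26+1+1+1 = 36, so the proportions are 0.08333, 0.08333, 0.02778, 0.72222, 0.02778, 0.02778, 0.02778 (working shown to 5 dp, full precision carried).
Each pᵢ ln pᵢ term: 0.08333×(-2.48491)=-0.20708, 0.08333×(-2.48491)=-0.20708, 0.02778×(-3.58352)=-0.09954, 0.72222×(-0.32542)=-0.23503, 0.02778×(-3.58352)=-0.09954, 0.02778×(-3.58352)=-0.09954, 0.02778×(-3.58352)=-0.09954.
Sum = -1.04735, so H' = 1.047.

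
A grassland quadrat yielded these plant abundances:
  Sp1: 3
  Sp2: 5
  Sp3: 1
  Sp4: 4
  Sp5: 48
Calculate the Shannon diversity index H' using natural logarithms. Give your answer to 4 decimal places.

Total N = 3+5+1+4+48 = 61, so the proportions are 0.04918, 0.081967, 0.016393, 0.065574, 0.786885 (working shown to 6 dp, full precision carried).
Each pᵢ ln pᵢ term: 0.04918×(-3.012262)=-0.148144, 0.081967×(-2.501436)=-0.205036, 0.016393×(-4.110874)=-0.067391, 0.065574×(-2.724580)=-0.178661, 0.786885×(-0.239673)=-0.188595.
Sum = -0.787827, so H' = 0.7878.

0.7878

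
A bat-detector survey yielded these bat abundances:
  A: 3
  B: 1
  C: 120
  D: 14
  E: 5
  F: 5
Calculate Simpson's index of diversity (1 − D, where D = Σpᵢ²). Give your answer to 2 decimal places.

Total N = 3+1+120+14+5+5 = 148, so the proportions are 0.0203, 0.0068, 0.8108, 0.0946, 0.0338, 0.0338 (working shown to 4 dp, full precision carried).
D = 0.0203² + 0.0068² + 0.8108² + 0.0946² + 0.0338² + 0.0338² = 0.0004 + 0.0000 + 0.6574 + 0.0089 + 0.0011 + 0.0011 = 0.6691.
So 1 − D = 0.3309, i.e. 0.33 to 2 decimal places.

0.33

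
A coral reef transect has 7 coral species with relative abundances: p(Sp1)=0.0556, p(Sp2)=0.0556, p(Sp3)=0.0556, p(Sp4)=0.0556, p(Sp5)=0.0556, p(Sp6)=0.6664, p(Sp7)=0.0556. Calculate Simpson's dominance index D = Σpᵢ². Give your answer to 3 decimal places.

0.463

D = 0.0556² + 0.0556² + 0.0556² + 0.0556² + 0.0556² + 0.6664² + 0.0556² = 0.00309 + 0.00309 + 0.00309 + 0.00309 + 0.00309 + 0.44409 + 0.00309 = 0.46264 (working shown to 5 dp, full precision carried).
To 3 decimal places, D = 0.463.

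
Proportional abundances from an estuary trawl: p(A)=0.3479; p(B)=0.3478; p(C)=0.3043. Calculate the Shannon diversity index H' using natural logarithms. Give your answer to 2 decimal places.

1.10

Each pᵢ ln pᵢ term (working shown to 4 dp, full precision carried): 0.3479×(-1.0558)=-0.3673, 0.3478×(-1.0561)=-0.3673, 0.3043×(-1.1897)=-0.3620.
Sum = -1.0967, so H' = 1.10.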